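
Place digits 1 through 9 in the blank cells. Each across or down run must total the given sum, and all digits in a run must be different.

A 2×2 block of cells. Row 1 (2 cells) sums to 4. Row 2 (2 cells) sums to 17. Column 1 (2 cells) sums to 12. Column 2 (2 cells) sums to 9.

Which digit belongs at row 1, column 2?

1

4 in 2 cells must be {1,3}; 17 in 2 cells must be {8,9}.
The 4 across and the 12 down share only 3, so (1,1) = 3.
(1,2) = 4 − 3 = 1 completes the 4 across.
(2,1) = 12 − 3 = 9 completes the 12 down.
(2,2) = 17 − 9 = 8 completes the 17 across.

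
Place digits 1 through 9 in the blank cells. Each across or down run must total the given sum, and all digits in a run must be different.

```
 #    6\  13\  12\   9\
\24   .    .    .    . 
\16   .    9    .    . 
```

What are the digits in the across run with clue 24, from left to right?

5 4 8 7

R1C2 = 13 − 9 = 4 completes the 13 down.
R2C3 = 4: the only remaining digit allowed by both the 16 across and the 12 down.
Given what's placed, R1C1 must be 5 to fit the 24 across and 6 down.
R1C3 = 12 − 4 = 8 completes the 12 down.
R1C4 = 24 − 17 = 7 completes the 24 across.
R2C1 = 6 − 5 = 1 completes the 6 down.
R2C4 = 16 − 14 = 2 completes the 16 across.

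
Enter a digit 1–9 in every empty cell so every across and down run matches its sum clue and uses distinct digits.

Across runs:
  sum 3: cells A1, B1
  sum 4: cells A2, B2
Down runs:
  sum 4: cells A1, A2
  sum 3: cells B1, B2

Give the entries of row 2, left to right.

3 1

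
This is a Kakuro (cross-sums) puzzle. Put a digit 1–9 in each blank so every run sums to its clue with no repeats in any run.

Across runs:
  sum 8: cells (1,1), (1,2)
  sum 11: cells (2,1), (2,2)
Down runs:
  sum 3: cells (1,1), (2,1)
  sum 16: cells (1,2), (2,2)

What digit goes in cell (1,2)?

3 in 2 cells must be {1,2}; 16 in 2 cells must be {7,9}.
The 8 across and the 16 down share only 7, so (1,2) = 7.
The 11 across and the 3 down share only 2, so (2,1) = 2.
(2,2) = 11 − 2 = 9 completes the 11 across.
(1,1) = 8 − 7 = 1 completes the 8 across.

7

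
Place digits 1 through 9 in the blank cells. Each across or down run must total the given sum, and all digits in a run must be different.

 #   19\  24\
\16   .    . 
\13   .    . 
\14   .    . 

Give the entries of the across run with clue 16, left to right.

9 7

16 in 2 cells must be {7,9}; 24 in 3 cells must be {7,8,9}.
Nothing is forced directly, so branch on R1C1, whose candidates are 7 or 9. If R1C1 = 7: that forces R1C2 = 9, R3C2 = 8, R2C2 = 7, after which R3C1 would have to be in {6} for the 14 across but in {3,4,8,9} for the 19 down — contradiction. So R1C1 = 9.
R1C2 = 16 − 9 = 7 completes the 16 across.
Nothing is forced directly, so branch on R2C2, whose candidates are 8 or 9. If R2C2 = 8: then R2C1 would have to be in {5} for the 13 across but in {2,3,4,6,7,8} for the 19 down — contradiction. So R2C2 = 9.
R2C1 = 13 − 9 = 4 completes the 13 across.
R3C1 = 19 − 13 = 6 completes the 19 down.
R3C2 = 14 − 6 = 8 completes the 14 across.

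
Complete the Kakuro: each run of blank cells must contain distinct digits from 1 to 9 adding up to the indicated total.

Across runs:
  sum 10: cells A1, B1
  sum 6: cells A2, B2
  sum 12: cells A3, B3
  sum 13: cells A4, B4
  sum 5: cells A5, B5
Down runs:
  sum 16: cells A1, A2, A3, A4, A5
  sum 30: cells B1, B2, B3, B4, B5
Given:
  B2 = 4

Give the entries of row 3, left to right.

16 in 5 cells must be {1,2,3,4,6}.
A2 = 6 − 4 = 2 completes the 6 across.
Nothing is forced directly, so branch on B5, whose candidates are 2 or 3. If B5 = 3: then A5 would have to be in {2} for the 5 across but in {1,3,4,6} for the 16 down — contradiction. So B5 = 2.
A5 = 5 − 2 = 3 completes the 5 across.
A3 = 4: the only remaining digit allowed by both the 12 across and the 16 down.
B3 = 12 − 4 = 8 completes the 12 across.

4 8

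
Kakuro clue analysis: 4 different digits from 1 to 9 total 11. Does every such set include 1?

Yes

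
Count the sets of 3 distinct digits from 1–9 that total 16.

3 distinct digits from 1–9 sum between 6 and 24.

8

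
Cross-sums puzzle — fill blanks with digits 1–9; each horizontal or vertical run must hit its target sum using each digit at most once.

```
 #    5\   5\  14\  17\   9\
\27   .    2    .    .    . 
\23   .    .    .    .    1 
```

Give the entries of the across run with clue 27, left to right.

17 in 2 cells must be {8,9}.
R1C5 = 9 − 1 = 8 completes the 9 down.
R2C2 = 5 − 2 = 3 completes the 5 down.
Given what's placed, R1C4 must be 9 to fit the 27 across and 17 down.
R2C4 = 17 − 9 = 8 completes the 17 down.
R1C3 = 5: the only remaining digit allowed by both the 27 across and the 14 down.
R2C3 = 14 − 5 = 9 completes the 14 down.
R1C1 = 27 − 24 = 3 completes the 27 across.

3 2 5 9 8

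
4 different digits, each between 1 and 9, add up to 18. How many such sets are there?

11

4 distinct digits from 1–9 sum between 10 and 30.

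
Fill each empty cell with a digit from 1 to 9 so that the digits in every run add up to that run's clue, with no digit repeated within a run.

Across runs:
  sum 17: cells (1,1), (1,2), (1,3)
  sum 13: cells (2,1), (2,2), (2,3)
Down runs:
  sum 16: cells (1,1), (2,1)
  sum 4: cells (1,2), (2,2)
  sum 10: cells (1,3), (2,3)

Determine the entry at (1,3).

9

16 in 2 cells must be {7,9}; 4 in 2 cells must be {1,3}.
Nothing is forced directly, so branch on (1,2), whose candidates are 1 or 3. If (1,2) = 3: that forces (1,1) = 9, after which (1,3) would have to be in {5} for the 17 across but in {1,2,3,4,6,7,8,9} for the 10 down — contradiction. So (1,2) = 1.
(2,2) = 4 − 1 = 3 completes the 4 down.
Given what's placed, (2,1) must be 9 to fit the 13 across and 16 down.
(2,3) = 13 − 12 = 1 completes the 13 across.
(1,1) = 16 − 9 = 7 completes the 16 down.
(1,3) = 17 − 8 = 9 completes the 17 across.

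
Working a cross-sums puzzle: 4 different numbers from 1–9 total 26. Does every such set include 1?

No

Counterexample: {2,7,8,9} sums to 26 without using 1.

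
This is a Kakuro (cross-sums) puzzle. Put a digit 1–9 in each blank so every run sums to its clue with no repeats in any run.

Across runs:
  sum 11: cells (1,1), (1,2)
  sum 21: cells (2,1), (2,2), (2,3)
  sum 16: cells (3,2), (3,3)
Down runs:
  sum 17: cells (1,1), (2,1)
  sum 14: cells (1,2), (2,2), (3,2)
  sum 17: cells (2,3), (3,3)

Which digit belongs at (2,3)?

16 in 2 cells must be {7,9}; 17 in 2 cells must be {8,9}.
The 16 across and the 17 down share only 9, so (3,3) = 9.
(2,3) = 17 − 9 = 8 completes the 17 down.
(3,2) = 16 − 9 = 7 completes the 16 across.
(2,1) = 9: the only remaining digit allowed by both the 21 across and the 17 down.
(2,2) = 21 − 17 = 4 completes the 21 across.
(1,1) = 17 − 9 = 8 completes the 17 down.
(1,2) = 11 − 8 = 3 completes the 11 across.

8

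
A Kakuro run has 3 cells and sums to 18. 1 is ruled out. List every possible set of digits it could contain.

{2,7,9}; {3,6,9}; {3,7,8}; {4,5,9}; {4,6,8}; {5,6,7}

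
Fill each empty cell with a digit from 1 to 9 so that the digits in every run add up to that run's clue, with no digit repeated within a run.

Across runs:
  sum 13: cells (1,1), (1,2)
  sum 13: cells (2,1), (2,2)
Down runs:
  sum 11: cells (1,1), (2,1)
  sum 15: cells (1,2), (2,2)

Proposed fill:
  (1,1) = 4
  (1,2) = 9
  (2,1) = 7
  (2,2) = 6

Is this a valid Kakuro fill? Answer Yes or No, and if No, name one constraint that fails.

Across: 4+9=13; 7+6=13. Down: 4+7=11; 9+6=15. No digit repeats within any run.

Yes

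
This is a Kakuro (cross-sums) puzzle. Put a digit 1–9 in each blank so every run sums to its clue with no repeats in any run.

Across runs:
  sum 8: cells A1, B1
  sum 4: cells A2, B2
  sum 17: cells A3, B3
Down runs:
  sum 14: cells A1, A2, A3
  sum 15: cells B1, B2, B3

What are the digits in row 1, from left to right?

2, 6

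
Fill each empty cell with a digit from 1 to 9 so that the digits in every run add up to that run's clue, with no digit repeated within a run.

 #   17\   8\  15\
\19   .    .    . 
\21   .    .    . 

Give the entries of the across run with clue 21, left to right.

17 in 2 cells must be {8,9}.
Nothing is forced directly, so branch on R2C2, whose candidates are 5 or 6 or 7. If R2C2 = 5: that forces R1C2 = 3, R2C1 = 9, R2C3 = 7, after which R1C1 would have to be in {7,9} for the 19 across but in {8} for the 17 down — contradiction. If R2C2 = 7: then R1C2 would have to be in {2,3,4,5,6,7,8,9} for the 19 across but in {1} for the 8 down — contradiction. So R2C2 = 6.
R1C2 = 8 − 6 = 2 completes the 8 down.
Given what's placed, R2C1 must be 8 to fit the 21 across and 17 down.
R2C3 = 21 − 14 = 7 completes the 21 across.
R1C1 = 17 − 8 = 9 completes the 17 down.
R1C3 = 19 − 11 = 8 completes the 19 across.

8, 6, 7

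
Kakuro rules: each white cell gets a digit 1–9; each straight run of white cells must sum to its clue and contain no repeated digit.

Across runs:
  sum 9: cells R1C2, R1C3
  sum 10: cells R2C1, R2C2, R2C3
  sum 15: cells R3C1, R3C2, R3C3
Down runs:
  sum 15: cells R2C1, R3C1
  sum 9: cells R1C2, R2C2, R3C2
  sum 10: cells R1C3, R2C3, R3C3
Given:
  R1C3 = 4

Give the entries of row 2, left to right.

R1C2 = 9 − 4 = 5 completes the 9 across.
Nothing is forced directly, so branch on R2C3, whose candidates are 1 or 5. If R2C3 = 5: then R2C1 would have to be in {1,2,3,4} for the 10 across but in {6,7,8,9} for the 15 down — contradiction. So R2C3 = 1.
Given what's placed, R2C2 must be 3 to fit the 10 across and 9 down.
R3C2 = 9 − 8 = 1 completes the 9 down.
R3C3 = 10 − 5 = 5 completes the 10 down.
R2C1 = 10 − 4 = 6 completes the 10 across.
R3C1 = 15 − 6 = 9 completes the 15 across.

6 3 1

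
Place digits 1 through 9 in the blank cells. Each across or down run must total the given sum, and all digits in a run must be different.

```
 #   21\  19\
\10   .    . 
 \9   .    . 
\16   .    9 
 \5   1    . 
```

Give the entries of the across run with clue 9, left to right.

4 5

16 in 2 cells must be {7,9}.
R3C1 = 16 − 9 = 7 completes the 16 across.
R4C2 = 5 − 1 = 4 completes the 5 across.
Given what's placed, R1C2 must be 1 to fit the 10 across and 19 down.
R2C2 = 19 − 14 = 5 completes the 19 down.
R1C1 = 10 − 1 = 9 completes the 10 across.
R2C1 = 9 − 5 = 4 completes the 9 across.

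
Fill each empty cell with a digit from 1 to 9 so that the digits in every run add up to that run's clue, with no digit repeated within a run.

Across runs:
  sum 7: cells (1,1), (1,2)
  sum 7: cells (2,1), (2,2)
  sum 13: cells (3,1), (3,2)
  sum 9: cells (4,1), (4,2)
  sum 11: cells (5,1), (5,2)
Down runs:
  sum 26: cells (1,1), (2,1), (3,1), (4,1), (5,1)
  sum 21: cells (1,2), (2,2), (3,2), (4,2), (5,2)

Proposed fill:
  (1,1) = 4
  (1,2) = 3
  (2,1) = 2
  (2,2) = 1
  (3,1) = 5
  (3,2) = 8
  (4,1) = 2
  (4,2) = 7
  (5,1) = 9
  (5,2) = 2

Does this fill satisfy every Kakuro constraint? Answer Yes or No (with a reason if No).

No — the across run (2,1)–(2,2) sums to 3, not 7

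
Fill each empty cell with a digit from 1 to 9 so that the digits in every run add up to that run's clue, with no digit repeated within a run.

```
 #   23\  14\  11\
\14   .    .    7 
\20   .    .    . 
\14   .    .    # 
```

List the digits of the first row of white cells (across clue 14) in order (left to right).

23 in 3 cells must be {6,8,9}.
Given what's placed, R1C1 must be 6 to fit the 14 across and 23 down.
R1C2 = 14 − 13 = 1 completes the 14 across.
R2C3 = 11 − 7 = 4 completes the 11 down.
Given what's placed, R2C1 must be 9 to fit the 20 across and 23 down.
R2C2 = 20 − 13 = 7 completes the 20 across.
R3C1 = 23 − 15 = 8 completes the 23 down.
R3C2 = 14 − 8 = 6 completes the 14 across.

6 1 7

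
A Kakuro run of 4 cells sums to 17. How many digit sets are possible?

9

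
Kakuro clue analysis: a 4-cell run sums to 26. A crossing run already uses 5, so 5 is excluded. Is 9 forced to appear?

Every partition of 26 into 4 distinct digits under that restriction includes 9: {2,7,8,9}, {3,6,8,9}, {4,6,7,9}.

Yes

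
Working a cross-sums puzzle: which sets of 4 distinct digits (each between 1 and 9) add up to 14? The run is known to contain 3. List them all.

{1,2,3,8}; {1,3,4,6}; {2,3,4,5}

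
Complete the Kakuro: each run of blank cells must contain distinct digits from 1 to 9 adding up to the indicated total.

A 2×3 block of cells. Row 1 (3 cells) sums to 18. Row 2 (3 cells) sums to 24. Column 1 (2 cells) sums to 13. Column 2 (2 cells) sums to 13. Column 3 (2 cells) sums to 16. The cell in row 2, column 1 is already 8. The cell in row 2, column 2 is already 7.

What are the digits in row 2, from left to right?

8 7 9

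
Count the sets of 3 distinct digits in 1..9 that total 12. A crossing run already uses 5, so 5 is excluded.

3 distinct digits from 1–9 sum between 6 and 24.
Dropping sets that contain 5.
Enumerating: {1,2,9}, {1,3,8}, {1,4,7}, {2,3,7}, {2,4,6}.

5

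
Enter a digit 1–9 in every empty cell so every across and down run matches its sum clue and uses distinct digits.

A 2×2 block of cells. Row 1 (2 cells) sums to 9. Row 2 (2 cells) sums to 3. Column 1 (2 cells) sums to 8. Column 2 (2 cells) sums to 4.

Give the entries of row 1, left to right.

6, 3

3 in 2 cells must be {1,2}; 4 in 2 cells must be {1,3}.
The 3 across and the 4 down share only 1, so (2,2) = 1.
(1,2) = 4 − 1 = 3 completes the 4 down.
(2,1) = 3 − 1 = 2 completes the 3 across.
(1,1) = 9 − 3 = 6 completes the 9 across.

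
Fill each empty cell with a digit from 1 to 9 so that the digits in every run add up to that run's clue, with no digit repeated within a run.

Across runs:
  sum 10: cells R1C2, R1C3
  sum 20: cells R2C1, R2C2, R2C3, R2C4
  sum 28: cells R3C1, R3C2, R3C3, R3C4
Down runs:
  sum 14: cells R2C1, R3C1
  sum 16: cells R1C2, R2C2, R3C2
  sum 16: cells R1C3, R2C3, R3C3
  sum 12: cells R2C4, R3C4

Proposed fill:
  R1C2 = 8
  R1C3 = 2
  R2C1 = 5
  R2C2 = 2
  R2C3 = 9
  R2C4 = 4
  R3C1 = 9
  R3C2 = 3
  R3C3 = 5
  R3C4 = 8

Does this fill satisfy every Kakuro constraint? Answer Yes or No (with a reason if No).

No — the down run R1C2–R3C2 sums to 13, not 16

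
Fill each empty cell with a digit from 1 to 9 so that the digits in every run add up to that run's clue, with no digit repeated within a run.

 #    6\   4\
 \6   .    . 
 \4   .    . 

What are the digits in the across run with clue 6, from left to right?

5, 1

4 in 2 cells must be {1,3}.
The 6 across and the 4 down share only 1, so R1C2 = 1.
The 4 across and the 6 down share only 1, so R2C1 = 1.
R2C2 = 4 − 1 = 3 completes the 4 across.
R1C1 = 6 − 1 = 5 completes the 6 across.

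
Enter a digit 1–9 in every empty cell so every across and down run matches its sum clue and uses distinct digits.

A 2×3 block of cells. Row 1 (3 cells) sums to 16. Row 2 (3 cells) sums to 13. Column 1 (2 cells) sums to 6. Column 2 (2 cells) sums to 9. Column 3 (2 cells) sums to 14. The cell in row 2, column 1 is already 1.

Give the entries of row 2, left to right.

(1,1) = 6 − 1 = 5 completes the 6 down.
No cell is forced outright now. (1,3) can only be 8 or 9 (the digits allowed by both its 16 across and its 14 down). If (1,3) = 8: that forces (1,2) = 3, after which (2,2) would have to be in {3,4,5,7,8,9} for the 13 across but in {6} for the 9 down — contradiction. So (1,3) = 9.
(1,2) = 16 − 14 = 2 completes the 16 across.
(2,2) = 9 − 2 = 7 completes the 9 down.
(2,3) = 13 − 8 = 5 completes the 13 across.

1, 7, 5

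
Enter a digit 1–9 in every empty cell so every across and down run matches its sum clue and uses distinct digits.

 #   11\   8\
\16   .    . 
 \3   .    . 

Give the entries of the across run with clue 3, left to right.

2 1

16 in 2 cells must be {7,9}; 3 in 2 cells must be {1,2}.
The 16 across and the 8 down share only 7, so R1C2 = 7.
The 3 across and the 11 down share only 2, so R2C1 = 2.
R2C2 = 3 − 2 = 1 completes the 3 across.
R1C1 = 16 − 7 = 9 completes the 16 across.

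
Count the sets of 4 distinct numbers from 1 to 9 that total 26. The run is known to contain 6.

3

4 distinct digits from 1–9 sum between 10 and 30.
Keeping only sets containing 6.
Enumerating: {3,6,8,9}, {4,6,7,9}, {5,6,7,8}.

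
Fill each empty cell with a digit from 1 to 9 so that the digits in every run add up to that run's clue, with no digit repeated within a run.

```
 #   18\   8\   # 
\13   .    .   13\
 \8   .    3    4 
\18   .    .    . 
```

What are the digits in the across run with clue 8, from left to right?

R1C2 = 4: the only remaining digit allowed by both the 13 across and the 8 down.
R2C1 = 8 − 7 = 1 completes the 8 across.
R3C2 = 8 − 7 = 1 completes the 8 down.
R3C3 = 13 − 4 = 9 completes the 13 down.
R1C1 = 13 − 4 = 9 completes the 13 across.
R3C1 = 18 − 10 = 8 completes the 18 across.

1 3 4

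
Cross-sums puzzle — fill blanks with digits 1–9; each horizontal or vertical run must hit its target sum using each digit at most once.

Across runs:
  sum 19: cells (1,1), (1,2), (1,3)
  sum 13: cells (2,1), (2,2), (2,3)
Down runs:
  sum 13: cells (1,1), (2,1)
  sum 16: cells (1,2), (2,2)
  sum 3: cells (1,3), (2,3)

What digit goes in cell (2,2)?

16 in 2 cells must be {7,9}; 3 in 2 cells must be {1,2}.
The 19 across and the 3 down share only 2, so (1,3) = 2.
(2,3) = 3 − 2 = 1 completes the 3 down.
Given what's placed, (1,2) must be 9 to fit the 19 across and 16 down.
(2,2) = 16 − 9 = 7 completes the 16 down.
(1,1) = 19 − 11 = 8 completes the 19 across.
(2,1) = 13 − 8 = 5 completes the 13 across.

7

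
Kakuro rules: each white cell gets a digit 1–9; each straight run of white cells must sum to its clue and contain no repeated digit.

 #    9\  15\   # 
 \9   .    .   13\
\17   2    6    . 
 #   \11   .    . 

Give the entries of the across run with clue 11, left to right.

7, 4

R1C1 = 9 − 2 = 7 completes the 9 down.
R1C2 = 9 − 7 = 2 completes the 9 across.
R2C3 = 17 − 8 = 9 completes the 17 across.
R3C2 = 15 − 8 = 7 completes the 15 down.
R3C3 = 11 − 7 = 4 completes the 11 across.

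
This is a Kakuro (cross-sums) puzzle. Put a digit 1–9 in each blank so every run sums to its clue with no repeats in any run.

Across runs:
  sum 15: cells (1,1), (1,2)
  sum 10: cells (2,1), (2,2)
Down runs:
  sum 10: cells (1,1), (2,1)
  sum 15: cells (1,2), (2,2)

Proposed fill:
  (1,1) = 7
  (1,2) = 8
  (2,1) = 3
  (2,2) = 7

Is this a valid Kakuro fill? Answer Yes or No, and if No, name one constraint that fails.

Across: 7+8=15; 3+7=10. Down: 7+3=10; 8+7=15. No digit repeats within any run.

Yes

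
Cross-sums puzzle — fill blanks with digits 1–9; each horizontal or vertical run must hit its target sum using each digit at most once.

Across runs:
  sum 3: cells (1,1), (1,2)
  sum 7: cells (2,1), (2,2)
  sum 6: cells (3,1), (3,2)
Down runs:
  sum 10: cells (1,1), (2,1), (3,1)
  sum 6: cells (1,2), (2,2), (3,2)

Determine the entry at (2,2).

3 in 2 cells must be {1,2}; 6 in 3 cells must be {1,2,3}.
Nothing is forced directly, so branch on (1,1), whose candidates are 1 or 2. If (1,1) = 2: that forces (1,2) = 1, (3,2) = 2, (2,2) = 3, after which (3,1) would have to be in {4} for the 6 across but in {1,3,5,7} for the 10 down — contradiction. So (1,1) = 1.
(1,2) = 3 − 1 = 2 completes the 3 across.
Given what's placed, (3,2) must be 1 to fit the 6 across and 6 down.
(2,2) = 6 − 3 = 3 completes the 6 down.
(3,1) = 6 − 1 = 5 completes the 6 across.
(2,1) = 7 − 3 = 4 completes the 7 across.

3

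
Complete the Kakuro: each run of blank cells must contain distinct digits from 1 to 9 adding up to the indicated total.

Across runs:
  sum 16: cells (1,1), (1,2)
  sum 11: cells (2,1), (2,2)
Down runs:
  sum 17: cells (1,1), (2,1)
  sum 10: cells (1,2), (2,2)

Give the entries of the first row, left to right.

9, 7

16 in 2 cells must be {7,9}; 17 in 2 cells must be {8,9}.
The 16 across and the 17 down share only 9, so (1,1) = 9.
(1,2) = 16 − 9 = 7 completes the 16 across.
(2,1) = 17 − 9 = 8 completes the 17 down.
(2,2) = 11 − 8 = 3 completes the 11 across.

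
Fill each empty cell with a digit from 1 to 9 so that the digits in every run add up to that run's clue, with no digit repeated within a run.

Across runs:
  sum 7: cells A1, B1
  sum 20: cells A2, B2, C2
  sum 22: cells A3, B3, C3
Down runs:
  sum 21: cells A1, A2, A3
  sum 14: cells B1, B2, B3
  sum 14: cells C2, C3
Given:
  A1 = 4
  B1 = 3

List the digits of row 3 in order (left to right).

8 5 9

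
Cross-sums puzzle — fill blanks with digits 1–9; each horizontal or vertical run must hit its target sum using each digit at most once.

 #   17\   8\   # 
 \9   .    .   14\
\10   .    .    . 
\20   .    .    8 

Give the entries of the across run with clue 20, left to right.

9, 3, 8

R2C3 = 14 − 8 = 6 completes the 14 down.
No cell is forced outright now. R2C2 can only be 1 or 3 (the digits allowed by both its 10 across and its 8 down). If R2C2 = 3: that forces R2C1 = 1, after which R3C2 would have to be in {3,5,7,9} for the 20 across but in {1,4} for the 8 down — contradiction. So R2C2 = 1.
R2C1 = 10 − 7 = 3 completes the 10 across.
No cell is forced outright now. R3C1 can only be 5 or 9 (the digits allowed by both its 20 across and its 17 down). If R3C1 = 5: then R1C1 would have to be in {1,2,3,4,5,6,7,8} for the 9 across but in {9} for the 17 down — contradiction. So R3C1 = 9.
R1C1 = 17 − 12 = 5 completes the 17 down.
R1C2 = 9 − 5 = 4 completes the 9 across.
R3C2 = 20 − 17 = 3 completes the 20 across.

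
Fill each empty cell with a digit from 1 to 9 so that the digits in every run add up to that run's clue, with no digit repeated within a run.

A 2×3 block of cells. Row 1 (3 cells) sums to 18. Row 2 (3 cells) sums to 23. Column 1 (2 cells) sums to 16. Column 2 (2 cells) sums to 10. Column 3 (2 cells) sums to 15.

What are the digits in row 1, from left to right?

7 2 9

23 in 3 cells must be {6,8,9}; 16 in 2 cells must be {7,9}.
The 23 across and the 16 down share only 9, so (2,1) = 9.
(1,1) = 16 − 9 = 7 completes the 16 down.
Nothing is forced directly, so branch on (2,2), whose candidates are 6 or 8. If (2,2) = 6: then (1,2) would have to be in {2,3,5,6,8,9} for the 18 across but in {4} for the 10 down — contradiction. So (2,2) = 8.
(1,2) = 10 − 8 = 2 completes the 10 down.
(1,3) = 18 − 9 = 9 completes the 18 across.
(2,3) = 23 − 17 = 6 completes the 23 across.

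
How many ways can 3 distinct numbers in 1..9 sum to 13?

3 distinct digits from 1–9 sum between 6 and 24.

7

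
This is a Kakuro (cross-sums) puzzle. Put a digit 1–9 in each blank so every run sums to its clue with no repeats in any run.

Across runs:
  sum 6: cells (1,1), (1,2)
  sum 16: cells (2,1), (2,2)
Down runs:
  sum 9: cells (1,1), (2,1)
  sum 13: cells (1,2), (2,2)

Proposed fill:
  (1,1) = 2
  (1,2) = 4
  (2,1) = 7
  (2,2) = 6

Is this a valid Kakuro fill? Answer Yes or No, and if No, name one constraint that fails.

No — the down run (1,2)–(2,2) sums to 10, not 13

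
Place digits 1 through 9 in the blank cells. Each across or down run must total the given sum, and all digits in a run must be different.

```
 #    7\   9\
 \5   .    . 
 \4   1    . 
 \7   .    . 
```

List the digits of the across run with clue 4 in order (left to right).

4 in 2 cells must be {1,3}; 7 in 3 cells must be {1,2,4}.
R2C2 = 4 − 1 = 3 completes the 4 across.
No cell is forced outright now. R1C1 can only be 2 or 4 (the digits allowed by both its 5 across and its 7 down). If R1C1 = 2: then R1C2 would have to be in {3} for the 5 across but in {1,2,4,5} for the 9 down — contradiction. So R1C1 = 4.
R1C2 = 5 − 4 = 1 completes the 5 across.
R3C1 = 7 − 5 = 2 completes the 7 down.
R3C2 = 7 − 2 = 5 completes the 7 across.

1 3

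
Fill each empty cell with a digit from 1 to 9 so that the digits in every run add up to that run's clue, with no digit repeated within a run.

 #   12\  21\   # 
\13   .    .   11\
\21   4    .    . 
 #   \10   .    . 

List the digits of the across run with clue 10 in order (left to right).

R1C1 = 12 − 4 = 8 completes the 12 down.
R1C2 = 13 − 8 = 5 completes the 13 across.
Given what's placed, R2C2 must be 9 to fit the 21 across and 21 down.
R2C3 = 21 − 13 = 8 completes the 21 across.
R3C2 = 21 − 14 = 7 completes the 21 down.
R3C3 = 10 − 7 = 3 completes the 10 across.

7, 3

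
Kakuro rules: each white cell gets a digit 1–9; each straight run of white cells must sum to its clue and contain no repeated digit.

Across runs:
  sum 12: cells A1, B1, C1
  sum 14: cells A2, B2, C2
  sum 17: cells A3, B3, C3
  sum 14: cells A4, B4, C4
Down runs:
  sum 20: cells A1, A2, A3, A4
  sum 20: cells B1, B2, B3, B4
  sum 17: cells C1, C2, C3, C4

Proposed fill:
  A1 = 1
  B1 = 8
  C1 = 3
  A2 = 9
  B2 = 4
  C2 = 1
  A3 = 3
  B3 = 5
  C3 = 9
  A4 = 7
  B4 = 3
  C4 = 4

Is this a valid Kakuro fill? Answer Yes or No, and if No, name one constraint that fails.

Across: 1+8+3=12; 9+4+1=14; 3+5+9=17; 7+3+4=14. Down: 1+9+3+7=20; 8+4+5+3=20; 3+1+9+4=17. No digit repeats within any run.

Yes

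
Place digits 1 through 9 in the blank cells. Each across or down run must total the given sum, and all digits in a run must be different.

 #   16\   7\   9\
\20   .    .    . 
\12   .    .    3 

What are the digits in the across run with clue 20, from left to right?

16 in 2 cells must be {7,9}.
R1C3 = 9 − 3 = 6 completes the 9 down.
R2C1 = 7: the only remaining digit allowed by both the 12 across and the 16 down.
R2C2 = 12 − 10 = 2 completes the 12 across.
R1C1 = 16 − 7 = 9 completes the 16 down.
R1C2 = 20 − 15 = 5 completes the 20 across.

9 5 6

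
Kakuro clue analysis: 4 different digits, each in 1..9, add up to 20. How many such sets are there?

4 distinct digits from 1–9 sum between 10 and 30.

12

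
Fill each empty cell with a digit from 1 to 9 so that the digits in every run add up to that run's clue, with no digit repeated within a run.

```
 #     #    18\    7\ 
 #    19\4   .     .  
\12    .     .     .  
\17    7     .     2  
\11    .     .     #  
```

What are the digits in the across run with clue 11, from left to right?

9 2

4 in 2 cells must be {1,3}; 7 in 3 cells must be {1,2,4}.
Given what's placed, R1C3 must be 1 to fit the 4 across and 7 down.
R2C3 = 7 − 3 = 4 completes the 7 down.
R3C2 = 17 − 9 = 8 completes the 17 across.
R1C2 = 4 − 1 = 3 completes the 4 across.
Given what's placed, R2C1 must be 3 to fit the 12 across and 19 down.
R2C2 = 12 − 7 = 5 completes the 12 across.
R4C1 = 19 − 10 = 9 completes the 19 down.
R4C2 = 11 − 9 = 2 completes the 11 across.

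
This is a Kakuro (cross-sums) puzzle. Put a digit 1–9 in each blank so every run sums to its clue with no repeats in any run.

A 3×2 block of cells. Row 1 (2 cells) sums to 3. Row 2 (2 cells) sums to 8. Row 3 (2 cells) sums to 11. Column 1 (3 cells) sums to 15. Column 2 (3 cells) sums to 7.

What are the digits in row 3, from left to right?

3 in 2 cells must be {1,2}; 7 in 3 cells must be {1,2,4}.
Nothing is forced directly, so branch on (3,2), whose candidates are 2 or 4. If (3,2) = 2: that forces (1,2) = 1, after which (2,2) would have to be in {1,2,3,5,6,7} for the 8 across but in {4} for the 7 down — contradiction. So (3,2) = 4.
(3,1) = 11 − 4 = 7 completes the 11 across.
Given what's placed, (1,1) must be 2 to fit the 3 across and 15 down.
(1,2) = 3 − 2 = 1 completes the 3 across.
(2,1) = 15 − 9 = 6 completes the 15 down.
(2,2) = 8 − 6 = 2 completes the 8 across.

7 4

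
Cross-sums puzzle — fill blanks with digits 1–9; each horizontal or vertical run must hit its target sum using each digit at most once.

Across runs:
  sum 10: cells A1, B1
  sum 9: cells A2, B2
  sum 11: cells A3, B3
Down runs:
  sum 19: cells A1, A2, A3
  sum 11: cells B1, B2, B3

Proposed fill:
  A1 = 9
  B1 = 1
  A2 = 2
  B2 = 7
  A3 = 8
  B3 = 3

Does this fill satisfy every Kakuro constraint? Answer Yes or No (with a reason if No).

Across: 9+1=10; 2+7=9; 8+3=11. Down: 9+2+8=19; 1+7+3=11. No digit repeats within any run.

Yes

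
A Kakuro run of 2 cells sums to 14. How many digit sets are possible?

2 distinct digits from 1–9 sum between 3 and 17.
Enumerating: {5,9}, {6,8}.

2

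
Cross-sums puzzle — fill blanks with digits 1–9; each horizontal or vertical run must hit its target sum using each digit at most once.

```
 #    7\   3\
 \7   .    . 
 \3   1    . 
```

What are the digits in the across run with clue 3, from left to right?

1, 2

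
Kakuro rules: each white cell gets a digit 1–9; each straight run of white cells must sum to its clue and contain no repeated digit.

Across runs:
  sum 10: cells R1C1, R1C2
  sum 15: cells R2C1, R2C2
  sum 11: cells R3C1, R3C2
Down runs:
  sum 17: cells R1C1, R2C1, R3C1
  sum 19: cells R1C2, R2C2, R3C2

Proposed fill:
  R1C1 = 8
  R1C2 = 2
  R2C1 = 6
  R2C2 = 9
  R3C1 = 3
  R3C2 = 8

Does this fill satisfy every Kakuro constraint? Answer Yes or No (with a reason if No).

Yes

Across: 8+2=10; 6+9=15; 3+8=11. Down: 8+6+3=17; 2+9+8=19. No digit repeats within any run.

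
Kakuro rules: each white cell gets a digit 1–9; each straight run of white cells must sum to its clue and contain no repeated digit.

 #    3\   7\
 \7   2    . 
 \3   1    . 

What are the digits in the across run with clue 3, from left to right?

1 2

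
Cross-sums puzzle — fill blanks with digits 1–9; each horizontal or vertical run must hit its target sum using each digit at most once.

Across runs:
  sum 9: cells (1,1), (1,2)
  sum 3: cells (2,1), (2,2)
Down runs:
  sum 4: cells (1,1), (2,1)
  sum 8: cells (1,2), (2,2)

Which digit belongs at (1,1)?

3 in 2 cells must be {1,2}; 4 in 2 cells must be {1,3}.
The 3 across and the 4 down share only 1, so (2,1) = 1.
(2,2) = 3 − 1 = 2 completes the 3 across.
(1,1) = 4 − 1 = 3 completes the 4 down.
(1,2) = 9 − 3 = 6 completes the 9 across.

3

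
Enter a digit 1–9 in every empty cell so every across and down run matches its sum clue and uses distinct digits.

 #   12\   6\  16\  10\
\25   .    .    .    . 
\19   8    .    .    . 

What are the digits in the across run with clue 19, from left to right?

8 1 7 3

16 in 2 cells must be {7,9}.
R1C1 = 12 − 8 = 4 completes the 12 down.
R1C2 = 5: the only remaining digit allowed by both the 25 across and the 6 down.
R2C2 = 6 − 5 = 1 completes the 6 down.
R2C3 = 7: the only remaining digit allowed by both the 19 across and the 16 down.
R2C4 = 19 − 16 = 3 completes the 19 across.
R1C3 = 16 − 7 = 9 completes the 16 down.
R1C4 = 25 − 18 = 7 completes the 25 across.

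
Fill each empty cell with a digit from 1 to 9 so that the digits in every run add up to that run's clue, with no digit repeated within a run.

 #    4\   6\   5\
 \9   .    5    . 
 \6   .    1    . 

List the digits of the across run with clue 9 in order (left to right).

6 in 3 cells must be {1,2,3}; 4 in 2 cells must be {1,3}.
Given what's placed, R2C1 must be 3 to fit the 6 across and 4 down.
R2C3 = 6 − 4 = 2 completes the 6 across.
R1C1 = 4 − 3 = 1 completes the 4 down.
R1C3 = 9 − 6 = 3 completes the 9 across.

1, 5, 3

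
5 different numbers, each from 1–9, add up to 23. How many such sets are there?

5 distinct digits from 1–9 sum between 15 and 35.

11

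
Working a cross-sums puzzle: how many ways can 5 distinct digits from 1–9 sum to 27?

5 distinct digits from 1–9 sum between 15 and 35.

11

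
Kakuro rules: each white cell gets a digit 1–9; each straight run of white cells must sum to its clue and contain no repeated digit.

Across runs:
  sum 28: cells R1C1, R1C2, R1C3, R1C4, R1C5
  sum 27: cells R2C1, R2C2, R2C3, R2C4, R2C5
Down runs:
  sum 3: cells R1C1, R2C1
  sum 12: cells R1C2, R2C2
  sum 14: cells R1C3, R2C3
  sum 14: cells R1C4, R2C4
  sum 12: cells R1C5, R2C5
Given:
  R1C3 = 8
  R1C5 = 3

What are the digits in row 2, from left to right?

1 3 6 8 9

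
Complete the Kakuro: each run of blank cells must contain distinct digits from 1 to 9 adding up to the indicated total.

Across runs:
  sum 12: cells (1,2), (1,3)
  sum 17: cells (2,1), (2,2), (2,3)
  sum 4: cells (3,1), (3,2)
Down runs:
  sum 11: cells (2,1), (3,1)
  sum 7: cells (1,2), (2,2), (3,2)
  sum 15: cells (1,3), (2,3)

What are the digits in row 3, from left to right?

3 1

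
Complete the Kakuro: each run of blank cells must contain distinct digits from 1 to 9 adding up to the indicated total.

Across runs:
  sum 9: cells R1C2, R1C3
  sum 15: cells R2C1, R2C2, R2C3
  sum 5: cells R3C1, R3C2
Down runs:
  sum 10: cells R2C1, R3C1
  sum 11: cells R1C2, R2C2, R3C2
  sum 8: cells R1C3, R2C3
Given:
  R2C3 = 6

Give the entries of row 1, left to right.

7 2

R1C3 = 8 − 6 = 2 completes the 8 down.
R1C2 = 9 − 2 = 7 completes the 9 across.
Given what's placed, R2C2 must be 1 to fit the 15 across and 11 down.
R3C2 = 11 − 8 = 3 completes the 11 down.
R2C1 = 15 − 7 = 8 completes the 15 across.
R3C1 = 5 − 3 = 2 completes the 5 across.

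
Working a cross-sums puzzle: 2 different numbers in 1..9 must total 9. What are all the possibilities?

2 distinct digits from 1–9 sum between 3 and 17.

{1,8}; {2,7}; {3,6}; {4,5}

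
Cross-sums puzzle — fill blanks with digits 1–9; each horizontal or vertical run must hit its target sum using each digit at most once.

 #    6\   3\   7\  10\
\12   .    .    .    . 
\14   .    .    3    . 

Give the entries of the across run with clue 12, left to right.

5 1 4 2

3 in 2 cells must be {1,2}.
R1C3 = 7 − 3 = 4 completes the 7 down.
Nothing is forced directly, so branch on R1C2, whose candidates are 1 or 2. If R1C2 = 2: that forces R1C4 = 1, R2C2 = 1, after which R2C4 would have to be in {2,4,6,8} for the 14 across but in {9} for the 10 down — contradiction. So R1C2 = 1.
R1C4 = 2: the only remaining digit allowed by both the 12 across and the 10 down.
R2C2 = 3 − 1 = 2 completes the 3 down.
R2C4 = 10 − 2 = 8 completes the 10 down.
R1C1 = 12 − 7 = 5 completes the 12 across.
R2C1 = 14 − 13 = 1 completes the 14 across.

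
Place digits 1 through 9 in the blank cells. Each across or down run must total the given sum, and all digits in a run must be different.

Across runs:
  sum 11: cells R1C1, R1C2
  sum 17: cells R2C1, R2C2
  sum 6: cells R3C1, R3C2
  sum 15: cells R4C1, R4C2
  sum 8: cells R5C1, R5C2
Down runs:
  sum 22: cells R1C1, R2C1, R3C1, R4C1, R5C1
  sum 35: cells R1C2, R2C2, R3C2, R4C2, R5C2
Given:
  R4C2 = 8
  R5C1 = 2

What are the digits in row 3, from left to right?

17 in 2 cells must be {8,9}; 35 in 5 cells must be {5,6,7,8,9}.
R2C2 = 9: the only remaining digit allowed by both the 17 across and the 35 down.
R3C2 = 5: the only remaining digit allowed by both the 6 across and the 35 down.
R4C1 = 15 − 8 = 7 completes the 15 across.
R5C2 = 8 − 2 = 6 completes the 8 across.
R1C2 = 35 − 28 = 7 completes the 35 down.
R2C1 = 17 − 9 = 8 completes the 17 across.
R3C1 = 6 − 5 = 1 completes the 6 across.

1 5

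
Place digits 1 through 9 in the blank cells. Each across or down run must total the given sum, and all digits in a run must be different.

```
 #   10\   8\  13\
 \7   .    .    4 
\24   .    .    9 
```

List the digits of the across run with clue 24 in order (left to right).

7 in 3 cells must be {1,2,4}; 24 in 3 cells must be {7,8,9}.
Given what's placed, R2C2 must be 7 to fit the 24 across and 8 down.
R1C2 = 8 − 7 = 1 completes the 8 down.
R2C1 = 24 − 16 = 8 completes the 24 across.
R1C1 = 7 − 5 = 2 completes the 7 across.

8 7 9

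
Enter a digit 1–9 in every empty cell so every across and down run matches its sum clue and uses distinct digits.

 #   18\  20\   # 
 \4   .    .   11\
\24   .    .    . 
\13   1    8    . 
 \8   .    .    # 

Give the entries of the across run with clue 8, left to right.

4 in 2 cells must be {1,3}; 24 in 3 cells must be {7,8,9}.
Given what's placed, R1C1 must be 3 to fit the 4 across and 18 down.
R1C2 = 4 − 3 = 1 completes the 4 across.
R3C3 = 13 − 9 = 4 completes the 13 across.
R2C3 = 11 − 4 = 7 completes the 11 down.
Given what's placed, R2C2 must be 9 to fit the 24 across and 20 down.
R4C2 = 20 − 18 = 2 completes the 20 down.
R2C1 = 24 − 16 = 8 completes the 24 across.
R4C1 = 8 − 2 = 6 completes the 8 across.

6, 2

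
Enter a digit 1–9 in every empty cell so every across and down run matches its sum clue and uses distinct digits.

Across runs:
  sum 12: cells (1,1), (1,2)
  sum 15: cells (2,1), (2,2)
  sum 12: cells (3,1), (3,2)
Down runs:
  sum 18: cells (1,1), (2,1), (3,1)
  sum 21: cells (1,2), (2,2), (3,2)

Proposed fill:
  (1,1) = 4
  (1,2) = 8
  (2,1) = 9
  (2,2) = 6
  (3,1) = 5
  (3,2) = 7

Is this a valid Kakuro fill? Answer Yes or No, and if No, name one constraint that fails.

Yes

Across: 4+8=12; 9+6=15; 5+7=12. Down: 4+9+5=18; 8+6+7=21. No digit repeats within any run.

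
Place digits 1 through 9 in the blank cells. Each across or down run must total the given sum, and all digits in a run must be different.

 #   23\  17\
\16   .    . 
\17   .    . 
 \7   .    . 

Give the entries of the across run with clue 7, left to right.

16 in 2 cells must be {7,9}; 17 in 2 cells must be {8,9}; 23 in 3 cells must be {6,8,9}.
The 16 across and the 23 down share only 9, so R1C1 = 9.
R1C2 = 16 − 9 = 7 completes the 16 across.
Given what's placed, R2C1 must be 8 to fit the 17 across and 23 down.
R2C2 = 17 − 8 = 9 completes the 17 across.
R3C1 = 23 − 17 = 6 completes the 23 down.
R3C2 = 7 − 6 = 1 completes the 7 across.

6 1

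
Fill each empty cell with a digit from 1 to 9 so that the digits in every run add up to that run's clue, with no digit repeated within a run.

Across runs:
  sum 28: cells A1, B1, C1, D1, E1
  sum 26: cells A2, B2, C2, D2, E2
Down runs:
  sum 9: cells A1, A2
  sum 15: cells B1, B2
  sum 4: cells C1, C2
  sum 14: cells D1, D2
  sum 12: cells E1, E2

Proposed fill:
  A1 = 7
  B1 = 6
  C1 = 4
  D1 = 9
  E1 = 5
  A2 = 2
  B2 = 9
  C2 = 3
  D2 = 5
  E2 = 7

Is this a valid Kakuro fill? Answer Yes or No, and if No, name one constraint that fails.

No — the across run A1–E1 sums to 31, not 28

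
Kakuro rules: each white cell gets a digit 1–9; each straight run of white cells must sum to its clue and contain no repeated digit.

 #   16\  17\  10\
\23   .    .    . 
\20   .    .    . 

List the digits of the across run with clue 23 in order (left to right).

9 8 6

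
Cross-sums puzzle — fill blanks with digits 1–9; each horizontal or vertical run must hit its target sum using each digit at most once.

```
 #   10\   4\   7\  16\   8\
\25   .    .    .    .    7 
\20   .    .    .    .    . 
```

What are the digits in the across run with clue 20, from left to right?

4 in 2 cells must be {1,3}; 16 in 2 cells must be {7,9}.
R1C4 = 9: the only remaining digit allowed by both the 25 across and the 16 down.
R2C4 = 16 − 9 = 7 completes the 16 down.
R2C5 = 8 − 7 = 1 completes the 8 down.
R2C2 = 3: the only remaining digit allowed by both the 20 across and the 4 down.
R1C2 = 4 − 3 = 1 completes the 4 down.
Given what's placed, R2C1 must be 4 to fit the 20 across and 10 down.
R2C3 = 20 − 15 = 5 completes the 20 across.

4, 3, 5, 7, 1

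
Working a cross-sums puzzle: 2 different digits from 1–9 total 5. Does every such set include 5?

No

Counterexample: {1,4} sums to 5 without using 5.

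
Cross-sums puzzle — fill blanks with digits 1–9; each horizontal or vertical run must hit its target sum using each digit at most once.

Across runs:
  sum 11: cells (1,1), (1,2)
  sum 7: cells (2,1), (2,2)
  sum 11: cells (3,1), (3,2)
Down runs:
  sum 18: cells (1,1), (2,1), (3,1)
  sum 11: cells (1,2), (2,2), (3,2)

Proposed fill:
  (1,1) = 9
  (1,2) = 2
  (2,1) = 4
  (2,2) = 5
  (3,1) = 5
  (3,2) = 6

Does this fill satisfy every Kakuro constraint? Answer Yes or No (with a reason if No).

No — the down run (1,2)–(3,2) sums to 13, not 11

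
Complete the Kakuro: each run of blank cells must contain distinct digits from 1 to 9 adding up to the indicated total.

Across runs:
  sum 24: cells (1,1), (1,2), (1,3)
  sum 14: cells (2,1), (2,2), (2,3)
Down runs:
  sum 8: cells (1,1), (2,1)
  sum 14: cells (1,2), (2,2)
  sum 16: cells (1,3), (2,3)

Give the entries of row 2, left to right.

24 in 3 cells must be {7,8,9}; 16 in 2 cells must be {7,9}.
The 24 across and the 8 down share only 7, so (1,1) = 7.
Given what's placed, (1,3) must be 9 to fit the 24 across and 16 down.
(2,1) = 8 − 7 = 1 completes the 8 down.
(2,3) = 16 − 9 = 7 completes the 16 down.
(1,2) = 24 − 16 = 8 completes the 24 across.
(2,2) = 14 − 8 = 6 completes the 14 across.

1 6 7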